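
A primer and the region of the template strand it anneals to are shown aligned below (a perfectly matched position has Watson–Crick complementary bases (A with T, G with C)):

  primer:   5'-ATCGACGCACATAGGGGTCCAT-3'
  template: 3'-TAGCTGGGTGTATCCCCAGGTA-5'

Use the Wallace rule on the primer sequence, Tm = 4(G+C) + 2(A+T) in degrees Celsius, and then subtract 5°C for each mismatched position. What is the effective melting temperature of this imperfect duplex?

Primer base counts: A=6, T=4, G=6, C=6 → A+T=10, G+C=12
Perfect-match Tm = 2(10) + 4(12) = 20 + 48 = 68°C
Mismatches (positions where the bases are not complementary): 1 (at position 7)
Effective Tm = 68 − 1×5 = 68 − 5 = 63°C

63°C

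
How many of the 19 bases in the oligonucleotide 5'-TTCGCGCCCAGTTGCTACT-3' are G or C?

Scanning the sequence gives C=7, T=6, G=4, A=2.
G+C = 4 + 7 = 11

11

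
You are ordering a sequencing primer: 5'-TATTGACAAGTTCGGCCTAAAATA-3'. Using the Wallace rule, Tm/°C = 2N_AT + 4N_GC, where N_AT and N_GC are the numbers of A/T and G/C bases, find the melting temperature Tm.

Base counts: T=7, A=9, C=4, G=4
So N_AT = 16 and N_GC = 8.
Tm = 2×16 + 4×8 = 64°C

64°C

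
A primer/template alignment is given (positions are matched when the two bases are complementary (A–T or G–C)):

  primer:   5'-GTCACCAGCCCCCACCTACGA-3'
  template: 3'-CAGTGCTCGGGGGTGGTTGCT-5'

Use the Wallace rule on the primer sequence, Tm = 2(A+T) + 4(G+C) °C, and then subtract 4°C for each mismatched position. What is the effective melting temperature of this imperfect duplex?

62°C

Primer base counts: A=5, T=2, G=3, C=11 → A+T=7, G+C=14
Perfect-match Tm = 2(7) + 4(14) = 14 + 56 = 70°C
Mismatches (positions where the bases are not complementary): 2 (at positions 6, 17)
Effective Tm = 70 − 2×4 = 70 − 8 = 62°C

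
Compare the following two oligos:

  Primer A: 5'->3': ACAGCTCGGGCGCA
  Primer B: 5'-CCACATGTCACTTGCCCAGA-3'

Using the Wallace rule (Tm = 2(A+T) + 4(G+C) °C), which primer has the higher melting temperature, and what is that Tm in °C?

Primer A: A+T=4, G+C=10 → Tm = 2(4)+4(10) = 48°C
Primer B: A+T=9, G+C=11 → Tm = 2(9)+4(11) = 62°C
48°C vs 62°C → primer B is higher.

Primer B, 62°C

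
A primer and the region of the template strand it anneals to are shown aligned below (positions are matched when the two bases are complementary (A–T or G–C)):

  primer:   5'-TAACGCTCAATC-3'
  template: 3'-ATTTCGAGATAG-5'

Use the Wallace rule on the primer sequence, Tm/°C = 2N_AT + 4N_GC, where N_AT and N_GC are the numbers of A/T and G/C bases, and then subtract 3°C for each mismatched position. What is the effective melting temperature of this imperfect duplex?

Primer base counts: A=4, T=3, G=1, C=4 → A+T=7, G+C=5
Perfect-match Tm = 2(7) + 4(5) = 14 + 20 = 34°C
Mismatches (positions where the bases are not complementary): 2 (at positions 4, 9)
Effective Tm = 34 − 2×3 = 34 − 6 = 28°C

28°C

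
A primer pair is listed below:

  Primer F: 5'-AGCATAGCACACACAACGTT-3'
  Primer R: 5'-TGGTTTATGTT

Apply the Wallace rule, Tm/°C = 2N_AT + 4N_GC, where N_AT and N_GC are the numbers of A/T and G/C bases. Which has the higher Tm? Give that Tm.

Primer F, 58°C

Primer F: A+T=11, G+C=9 → Tm = 2(11)+4(9) = 58°C
Primer R: A+T=8, G+C=3 → Tm = 2(8)+4(3) = 28°C
58°C vs 28°C → primer F is higher.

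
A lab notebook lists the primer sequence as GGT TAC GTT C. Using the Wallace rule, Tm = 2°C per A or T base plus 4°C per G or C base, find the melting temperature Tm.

30°C

Scanning the sequence gives C=2, A=1, T=4, G=3.
AT pairs contribute 5, GC pairs contribute 5.
Tm = 2(5) + 4(5) = 10 + 20 = 30°C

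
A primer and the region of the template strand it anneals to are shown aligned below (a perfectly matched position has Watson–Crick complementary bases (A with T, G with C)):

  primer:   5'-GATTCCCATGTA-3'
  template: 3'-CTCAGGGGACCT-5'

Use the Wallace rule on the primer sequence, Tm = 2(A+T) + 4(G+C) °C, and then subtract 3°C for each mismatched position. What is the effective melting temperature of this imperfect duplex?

Primer base counts: A=3, T=4, G=2, C=3 → A+T=7, G+C=5
Perfect-match Tm = 2(7) + 4(5) = 14 + 20 = 34°C
Mismatches (positions where the bases are not complementary): 3 (at positions 3, 8, 11)
Effective Tm = 34 − 3×3 = 34 − 9 = 25°C

25°C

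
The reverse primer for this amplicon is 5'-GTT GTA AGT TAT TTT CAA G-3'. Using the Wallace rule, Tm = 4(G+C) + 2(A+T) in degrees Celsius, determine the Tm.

Scanning the sequence gives G=4, C=1, T=9, A=5.
A+T = 14, G+C = 5
Tm = 4·5 + 2·14 = 20 + 28 = 48°C

48°C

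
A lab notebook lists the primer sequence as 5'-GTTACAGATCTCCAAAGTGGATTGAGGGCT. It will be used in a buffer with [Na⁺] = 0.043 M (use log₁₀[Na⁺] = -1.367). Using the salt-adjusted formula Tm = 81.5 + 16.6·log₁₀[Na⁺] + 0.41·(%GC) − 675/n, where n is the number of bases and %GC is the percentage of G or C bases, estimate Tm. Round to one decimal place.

Length n = 30. Counting bases: G=9, A=8, C=5, T=8
G+C = 14, so %GC = 14/30 × 100 = 46.667%
Salt term: 16.6 × (-1.367) = -22.692
GC term: 0.41 × 46.667 = 19.133; length term: −675/30 = −22.5
Tm = 81.5 + (-22.692) + 19.133 − 22.5 = 55.441 → 55.4°C

55.4°C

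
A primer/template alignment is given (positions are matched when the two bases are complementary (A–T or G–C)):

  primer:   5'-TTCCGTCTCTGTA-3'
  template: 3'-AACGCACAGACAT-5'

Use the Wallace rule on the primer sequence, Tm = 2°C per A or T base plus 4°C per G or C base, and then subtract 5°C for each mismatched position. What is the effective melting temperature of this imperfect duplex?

Primer base counts: A=1, T=6, G=2, C=4 → A+T=7, G+C=6
Perfect-match Tm = 2(7) + 4(6) = 14 + 24 = 38°C
Mismatches (positions where the bases are not complementary): 2 (at positions 3, 7)
Effective Tm = 38 − 2×5 = 38 − 10 = 28°C

28°C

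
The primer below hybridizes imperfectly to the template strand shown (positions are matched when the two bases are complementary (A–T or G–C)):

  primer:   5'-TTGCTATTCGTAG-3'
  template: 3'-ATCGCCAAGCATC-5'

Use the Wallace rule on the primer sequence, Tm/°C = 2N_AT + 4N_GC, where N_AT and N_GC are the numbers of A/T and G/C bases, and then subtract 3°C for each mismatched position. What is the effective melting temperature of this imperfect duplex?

27°C

Primer base counts: A=2, T=6, G=3, C=2 → A+T=8, G+C=5
Perfect-match Tm = 2(8) + 4(5) = 16 + 20 = 36°C
Mismatches (positions where the bases are not complementary): 3 (at positions 2, 5, 6)
Effective Tm = 36 − 3×3 = 36 − 9 = 27°C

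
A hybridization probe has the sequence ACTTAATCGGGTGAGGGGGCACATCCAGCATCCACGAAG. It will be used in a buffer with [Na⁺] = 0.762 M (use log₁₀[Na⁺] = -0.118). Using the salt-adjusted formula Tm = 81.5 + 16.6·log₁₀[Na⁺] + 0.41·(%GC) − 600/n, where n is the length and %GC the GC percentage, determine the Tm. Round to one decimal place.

87.3°C

Length n = 39. Scanning the sequence gives G=12, A=11, C=10, T=6.
G+C = 22, so %GC = 22/39 × 100 = 56.41%
Salt term: 16.6 × (-0.118) = -1.959
GC term: 0.41 × 56.41 = 23.128; length term: −600/39 = −15.385
Tm = 81.5 + (-1.959) + 23.128 − 15.385 = 87.284 → 87.3°C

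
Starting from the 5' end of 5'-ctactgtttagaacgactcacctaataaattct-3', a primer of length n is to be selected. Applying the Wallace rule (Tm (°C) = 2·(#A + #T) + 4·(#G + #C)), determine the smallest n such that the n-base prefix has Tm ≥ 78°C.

n = 29

First 28 bases: CTACTGTTTAGAACGACTCACCTAATAA → Tm = 76°C (< 78°C)
First 29 bases: CTACTGTTTAGAACGACTCACCTAATAAA → Tm = 78°C (≥ 78°C)
Since every base adds ≥2°C, Tm only increases with n, so the threshold is first crossed at n = 29.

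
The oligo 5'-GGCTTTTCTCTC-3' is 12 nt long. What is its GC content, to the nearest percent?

50%

Scanning the sequence gives A=0, G=2, T=6, C=4.
G+C = 2 + 4 = 6 out of 12 bases
%GC = 6/12 × 100 = 50% ≈ 50%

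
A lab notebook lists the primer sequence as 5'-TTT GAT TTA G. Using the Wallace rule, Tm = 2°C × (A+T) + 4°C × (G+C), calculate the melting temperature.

Scanning the sequence gives C=0, G=2, A=2, T=6.
AT pairs contribute 8, GC pairs contribute 2.
Tm = 2×8 + 4×2 = 24°C

24°C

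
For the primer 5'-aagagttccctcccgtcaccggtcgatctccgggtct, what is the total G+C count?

23

G=9, T=9, C=14, A=5
Total G or C: 9 + 14 = 23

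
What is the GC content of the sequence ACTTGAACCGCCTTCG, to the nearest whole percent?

Counting bases: G=3, C=6, A=3, T=4
G+C = 3 + 6 = 9 out of 16 bases
%GC = 9/16 × 100 = 56.25% ≈ 56%

56%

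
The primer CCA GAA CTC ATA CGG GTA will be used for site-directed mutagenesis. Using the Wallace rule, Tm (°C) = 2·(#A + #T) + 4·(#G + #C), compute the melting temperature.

Scanning the sequence gives C=5, A=6, T=3, G=4.
So N_AT = 9 and N_GC = 9.
Tm = 4·9 + 2·9 = 36 + 18 = 54°C

54°C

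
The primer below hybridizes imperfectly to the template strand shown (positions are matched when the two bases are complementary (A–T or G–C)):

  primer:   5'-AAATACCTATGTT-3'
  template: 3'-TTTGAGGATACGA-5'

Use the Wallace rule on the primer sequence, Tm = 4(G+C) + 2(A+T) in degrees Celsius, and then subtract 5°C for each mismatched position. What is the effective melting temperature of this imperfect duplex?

Primer base counts: A=5, T=5, G=1, C=2 → A+T=10, G+C=3
Perfect-match Tm = 2(10) + 4(3) = 20 + 12 = 32°C
Mismatches (positions where the bases are not complementary): 3 (at positions 4, 5, 12)
Effective Tm = 32 − 3×5 = 32 − 15 = 17°C

17°C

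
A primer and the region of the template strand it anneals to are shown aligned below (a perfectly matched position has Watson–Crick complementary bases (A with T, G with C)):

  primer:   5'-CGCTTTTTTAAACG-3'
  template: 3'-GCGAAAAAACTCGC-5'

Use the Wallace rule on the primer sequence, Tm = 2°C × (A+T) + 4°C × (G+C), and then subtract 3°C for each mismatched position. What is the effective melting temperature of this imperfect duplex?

Primer base counts: A=3, T=6, G=2, C=3 → A+T=9, G+C=5
Perfect-match Tm = 2(9) + 4(5) = 18 + 20 = 38°C
Mismatches (positions where the bases are not complementary): 2 (at positions 10, 12)
Effective Tm = 38 − 2×3 = 38 − 6 = 32°C

32°C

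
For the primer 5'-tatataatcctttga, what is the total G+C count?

Counting bases: T=7, C=2, G=1, A=5
G+C = 1 + 2 = 3

3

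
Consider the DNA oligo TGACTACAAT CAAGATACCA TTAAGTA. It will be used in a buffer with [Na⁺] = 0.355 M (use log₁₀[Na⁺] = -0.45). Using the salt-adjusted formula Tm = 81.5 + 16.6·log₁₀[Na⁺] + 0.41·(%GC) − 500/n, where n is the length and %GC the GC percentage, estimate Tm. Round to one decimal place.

Length n = 27. Scanning the sequence gives C=5, T=7, A=12, G=3.
G+C = 8, so %GC = 8/27 × 100 = 29.63%
Salt term: 16.6 × (-0.45) = -7.47
GC term: 0.41 × 29.63 = 12.148; length term: −500/27 = −18.519
Tm = 81.5 + (-7.47) + 12.148 − 18.519 = 67.659 → 67.7°C

67.7°C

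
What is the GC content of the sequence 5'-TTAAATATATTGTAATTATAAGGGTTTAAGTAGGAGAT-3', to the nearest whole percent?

A=15, T=15, C=0, G=8
G+C = 8 + 0 = 8 out of 38 bases
%GC = 8/38 × 100 = 21.05% ≈ 21%

21%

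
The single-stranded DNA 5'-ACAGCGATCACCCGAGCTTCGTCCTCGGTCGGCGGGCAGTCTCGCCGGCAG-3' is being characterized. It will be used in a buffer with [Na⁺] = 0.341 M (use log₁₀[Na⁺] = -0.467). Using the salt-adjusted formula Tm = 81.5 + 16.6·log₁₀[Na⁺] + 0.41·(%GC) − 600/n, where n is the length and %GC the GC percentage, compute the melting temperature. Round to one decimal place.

90.9°C

Length n = 51. Scanning the sequence gives C=19, T=8, G=17, A=7.
G+C = 36, so %GC = 36/51 × 100 = 70.588%
Salt term: 16.6 × (-0.467) = -7.752
GC term: 0.41 × 70.588 = 28.941; length term: −600/51 = −11.765
Tm = 81.5 + (-7.752) + 28.941 − 11.765 = 90.924 → 90.9°C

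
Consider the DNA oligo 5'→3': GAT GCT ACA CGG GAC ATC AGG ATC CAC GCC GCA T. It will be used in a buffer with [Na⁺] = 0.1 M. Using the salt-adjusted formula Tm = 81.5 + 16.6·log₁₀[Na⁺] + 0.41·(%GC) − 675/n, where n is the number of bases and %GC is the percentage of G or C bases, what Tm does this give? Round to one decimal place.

Length n = 34. Base counts: T=5, A=9, C=11, G=9
G+C = 20, so %GC = 20/34 × 100 = 58.824%
Salt term: 16.6 × (-1) = -16.6
GC term: 0.41 × 58.824 = 24.118; length term: −675/34 = −19.853
Tm = 81.5 + (-16.6) + 24.118 − 19.853 = 69.165 → 69.2°C

69.2°C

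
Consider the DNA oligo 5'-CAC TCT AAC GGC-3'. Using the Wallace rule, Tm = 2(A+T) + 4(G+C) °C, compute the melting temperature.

Base counts: A=3, G=2, C=5, T=2
So N_AT = 5 and N_GC = 7.
Tm = 4·7 + 2·5 = 28 + 10 = 38°C

38°C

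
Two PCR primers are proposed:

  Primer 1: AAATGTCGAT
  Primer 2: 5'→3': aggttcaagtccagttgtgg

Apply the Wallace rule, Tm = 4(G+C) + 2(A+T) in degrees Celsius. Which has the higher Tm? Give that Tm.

Primer 1: A+T=7, G+C=3 → Tm = 2(7)+4(3) = 26°C
Primer 2: A+T=10, G+C=10 → Tm = 2(10)+4(10) = 60°C
26°C vs 60°C → primer 2 is higher.

Primer 2, 60°C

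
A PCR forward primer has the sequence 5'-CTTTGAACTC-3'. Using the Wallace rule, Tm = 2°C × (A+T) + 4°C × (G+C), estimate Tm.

28°C

A=2, C=3, G=1, T=4
AT pairs contribute 6, GC pairs contribute 4.
Tm = 4·4 + 2·6 = 16 + 12 = 28°C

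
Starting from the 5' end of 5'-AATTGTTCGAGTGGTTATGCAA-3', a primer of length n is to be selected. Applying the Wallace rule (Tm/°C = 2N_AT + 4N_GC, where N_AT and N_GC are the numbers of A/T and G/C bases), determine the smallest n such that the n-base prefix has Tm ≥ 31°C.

n = 12

First 11 bases: AATTGTTCGAG → Tm = 30°C (< 31°C)
First 12 bases: AATTGTTCGAGT → Tm = 32°C (≥ 31°C)
Each additional base adds 2°C (A/T) or 4°C (G/C), so Tm is non-decreasing in n; n = 12 is the first length to reach 31°C.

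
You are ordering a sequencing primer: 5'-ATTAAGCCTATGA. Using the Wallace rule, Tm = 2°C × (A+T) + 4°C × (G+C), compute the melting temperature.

34°C

Counting bases: G=2, C=2, T=4, A=5
So N_AT = 9 and N_GC = 4.
Tm = 4·4 + 2·9 = 16 + 18 = 34°C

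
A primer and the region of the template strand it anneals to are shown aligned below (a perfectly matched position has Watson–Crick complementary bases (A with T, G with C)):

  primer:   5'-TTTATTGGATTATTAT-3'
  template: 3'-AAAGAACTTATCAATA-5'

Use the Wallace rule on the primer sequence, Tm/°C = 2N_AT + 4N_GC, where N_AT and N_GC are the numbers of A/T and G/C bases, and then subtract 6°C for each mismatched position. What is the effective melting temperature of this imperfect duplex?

Primer base counts: A=4, T=10, G=2, C=0 → A+T=14, G+C=2
Perfect-match Tm = 2(14) + 4(2) = 28 + 8 = 36°C
Mismatches (positions where the bases are not complementary): 4 (at positions 4, 8, 11, 12)
Effective Tm = 36 − 4×6 = 36 − 24 = 12°C

12°C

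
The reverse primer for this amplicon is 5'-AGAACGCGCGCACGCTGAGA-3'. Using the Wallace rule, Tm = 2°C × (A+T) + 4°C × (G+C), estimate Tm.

Scanning the sequence gives A=6, G=7, T=1, C=6.
A+T = 7, G+C = 13
Tm = 4·13 + 2·7 = 52 + 14 = 66°C

66°C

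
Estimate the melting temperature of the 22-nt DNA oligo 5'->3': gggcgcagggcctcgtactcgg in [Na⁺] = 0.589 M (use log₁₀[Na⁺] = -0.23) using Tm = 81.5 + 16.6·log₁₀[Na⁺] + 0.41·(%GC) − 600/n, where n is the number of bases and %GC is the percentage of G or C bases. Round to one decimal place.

82.1°C

Length n = 22. Base counts: G=10, A=2, C=7, T=3
G+C = 17, so %GC = 17/22 × 100 = 77.273%
Salt term: 16.6 × (-0.23) = -3.818
GC term: 0.41 × 77.273 = 31.682; length term: −600/22 = −27.273
Tm = 81.5 + (-3.818) + 31.682 − 27.273 = 82.091 → 82.1°C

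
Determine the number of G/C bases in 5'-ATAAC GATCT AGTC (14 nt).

5

Scanning the sequence gives T=4, C=3, G=2, A=5.
G+C = 2 + 3 = 5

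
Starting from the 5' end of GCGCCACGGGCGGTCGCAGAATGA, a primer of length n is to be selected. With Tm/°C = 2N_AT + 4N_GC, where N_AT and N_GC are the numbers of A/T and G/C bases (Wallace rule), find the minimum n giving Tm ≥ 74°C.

n = 21

First 20 bases: GCGCCACGGGCGGTCGCAGA → Tm = 72°C (< 74°C)
First 21 bases: GCGCCACGGGCGGTCGCAGAA → Tm = 74°C (≥ 74°C)
Each additional base adds 2°C (A/T) or 4°C (G/C), so Tm is non-decreasing in n; n = 21 is the first length to reach 74°C.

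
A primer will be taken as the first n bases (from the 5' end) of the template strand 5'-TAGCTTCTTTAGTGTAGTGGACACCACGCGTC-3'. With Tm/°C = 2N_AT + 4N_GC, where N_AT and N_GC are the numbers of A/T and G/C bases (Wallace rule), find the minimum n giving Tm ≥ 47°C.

First 17 bases: TAGCTTCTTTAGTGTAG → Tm = 46°C (< 47°C)
First 18 bases: TAGCTTCTTTAGTGTAGT → Tm = 48°C (≥ 47°C)
Since every base adds ≥2°C, Tm only increases with n, so the threshold is first crossed at n = 18.

n = 18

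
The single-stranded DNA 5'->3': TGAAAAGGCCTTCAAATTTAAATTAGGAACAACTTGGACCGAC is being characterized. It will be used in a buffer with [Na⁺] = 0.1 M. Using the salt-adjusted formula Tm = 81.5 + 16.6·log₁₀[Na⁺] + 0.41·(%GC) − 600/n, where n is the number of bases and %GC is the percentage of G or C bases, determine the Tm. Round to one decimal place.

Length n = 43. A=17, C=8, T=10, G=8
G+C = 16, so %GC = 16/43 × 100 = 37.209%
Salt term: 16.6 × (-1) = -16.6
GC term: 0.41 × 37.209 = 15.256; length term: −600/43 = −13.953
Tm = 81.5 + (-16.6) + 15.256 − 13.953 = 66.203 → 66.2°C

66.2°C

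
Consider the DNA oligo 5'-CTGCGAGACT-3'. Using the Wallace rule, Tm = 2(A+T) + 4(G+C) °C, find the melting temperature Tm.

32°C

Counting bases: C=3, A=2, T=2, G=3
AT pairs contribute 4, GC pairs contribute 6.
Tm = 4·6 + 2·4 = 24 + 8 = 32°C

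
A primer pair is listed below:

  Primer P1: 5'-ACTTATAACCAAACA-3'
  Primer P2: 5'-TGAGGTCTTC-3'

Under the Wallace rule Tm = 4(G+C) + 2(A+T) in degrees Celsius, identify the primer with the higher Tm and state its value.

Primer P1: A+T=11, G+C=4 → Tm = 2(11)+4(4) = 38°C
Primer P2: A+T=5, G+C=5 → Tm = 2(5)+4(5) = 30°C
38°C vs 30°C → primer P1 is higher.

Primer P1, 38°C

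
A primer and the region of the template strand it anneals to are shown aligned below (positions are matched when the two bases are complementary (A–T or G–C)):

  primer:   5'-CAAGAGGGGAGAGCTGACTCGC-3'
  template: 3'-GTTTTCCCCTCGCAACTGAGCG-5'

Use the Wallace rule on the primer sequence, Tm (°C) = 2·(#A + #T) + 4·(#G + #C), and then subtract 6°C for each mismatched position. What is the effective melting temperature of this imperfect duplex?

54°C

Primer base counts: A=6, T=2, G=9, C=5 → A+T=8, G+C=14
Perfect-match Tm = 2(8) + 4(14) = 16 + 56 = 72°C
Mismatches (positions where the bases are not complementary): 3 (at positions 4, 12, 14)
Effective Tm = 72 − 3×6 = 72 − 18 = 54°C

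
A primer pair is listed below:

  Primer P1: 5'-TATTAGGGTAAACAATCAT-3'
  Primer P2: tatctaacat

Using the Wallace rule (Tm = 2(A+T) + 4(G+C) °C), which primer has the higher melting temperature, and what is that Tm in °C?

Primer P1: A+T=14, G+C=5 → Tm = 2(14)+4(5) = 48°C
Primer P2: A+T=8, G+C=2 → Tm = 2(8)+4(2) = 24°C
48°C vs 24°C → primer P1 is higher.

Primer P1, 48°C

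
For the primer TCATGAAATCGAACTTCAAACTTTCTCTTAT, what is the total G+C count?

Scanning the sequence gives T=12, C=7, A=10, G=2.
Total G or C: 2 + 7 = 9

9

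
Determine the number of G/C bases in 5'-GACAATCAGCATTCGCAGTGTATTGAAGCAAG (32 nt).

14

C=6, T=7, A=11, G=8
Total G or C: 8 + 6 = 14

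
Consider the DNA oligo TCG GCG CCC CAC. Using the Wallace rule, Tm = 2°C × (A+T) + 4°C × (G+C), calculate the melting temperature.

44°C

Base counts: G=3, A=1, T=1, C=7
So N_AT = 2 and N_GC = 10.
Tm = 4·10 + 2·2 = 40 + 4 = 44°C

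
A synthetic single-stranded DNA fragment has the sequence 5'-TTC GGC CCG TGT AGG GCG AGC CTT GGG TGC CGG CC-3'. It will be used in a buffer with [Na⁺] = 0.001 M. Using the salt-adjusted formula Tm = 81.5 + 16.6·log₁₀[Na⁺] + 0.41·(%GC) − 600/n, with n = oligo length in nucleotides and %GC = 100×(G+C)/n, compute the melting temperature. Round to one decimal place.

45.0°C

Length n = 35. Counting bases: C=11, A=2, T=7, G=15
G+C = 26, so %GC = 26/35 × 100 = 74.286%
Salt term: 16.6 × (-3) = -49.8
GC term: 0.41 × 74.286 = 30.457; length term: −600/35 = −17.143
Tm = 81.5 + (-49.8) + 30.457 − 17.143 = 45.014 → 45.0°C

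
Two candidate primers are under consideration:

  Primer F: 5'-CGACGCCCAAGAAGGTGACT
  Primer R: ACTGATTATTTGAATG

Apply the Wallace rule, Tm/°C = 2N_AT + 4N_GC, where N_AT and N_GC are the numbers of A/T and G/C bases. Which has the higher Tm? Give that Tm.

Primer F: A+T=8, G+C=12 → Tm = 2(8)+4(12) = 64°C
Primer R: A+T=12, G+C=4 → Tm = 2(12)+4(4) = 40°C
64°C vs 40°C → primer F is higher.

Primer F, 64°C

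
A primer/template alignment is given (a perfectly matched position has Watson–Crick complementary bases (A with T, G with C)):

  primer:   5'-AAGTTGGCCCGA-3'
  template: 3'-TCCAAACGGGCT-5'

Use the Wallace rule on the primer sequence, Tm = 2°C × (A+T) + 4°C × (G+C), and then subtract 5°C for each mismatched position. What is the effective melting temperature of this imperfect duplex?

Primer base counts: A=3, T=2, G=4, C=3 → A+T=5, G+C=7
Perfect-match Tm = 2(5) + 4(7) = 10 + 28 = 38°C
Mismatches (positions where the bases are not complementary): 2 (at positions 2, 6)
Effective Tm = 38 − 2×5 = 38 − 10 = 28°C

28°C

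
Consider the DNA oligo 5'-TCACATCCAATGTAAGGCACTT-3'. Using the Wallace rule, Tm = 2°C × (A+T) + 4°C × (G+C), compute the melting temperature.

62°C

Scanning the sequence gives C=6, A=7, G=3, T=6.
A+T = 13, G+C = 9
Tm = 2(13) + 4(9) = 26 + 36 = 62°C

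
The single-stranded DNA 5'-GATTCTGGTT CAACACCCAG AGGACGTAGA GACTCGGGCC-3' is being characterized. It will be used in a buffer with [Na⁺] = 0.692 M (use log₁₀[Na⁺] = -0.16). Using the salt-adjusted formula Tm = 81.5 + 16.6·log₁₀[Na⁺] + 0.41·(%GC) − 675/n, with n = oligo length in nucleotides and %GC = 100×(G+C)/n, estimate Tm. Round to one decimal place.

85.5°C

Length n = 40. C=11, A=10, T=7, G=12
G+C = 23, so %GC = 23/40 × 100 = 57.5%
Salt term: 16.6 × (-0.16) = -2.656
GC term: 0.41 × 57.5 = 23.575; length term: −675/40 = −16.875
Tm = 81.5 + (-2.656) + 23.575 − 16.875 = 85.544 → 85.5°C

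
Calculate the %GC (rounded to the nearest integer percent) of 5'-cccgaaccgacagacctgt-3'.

63%

Counting bases: A=5, G=4, C=8, T=2
G+C = 4 + 8 = 12 out of 19 bases
%GC = 12/19 × 100 = 63.16% ≈ 63%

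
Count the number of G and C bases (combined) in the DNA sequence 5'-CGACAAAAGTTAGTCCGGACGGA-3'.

T=3, C=5, G=7, A=8
G+C = 7 + 5 = 12

12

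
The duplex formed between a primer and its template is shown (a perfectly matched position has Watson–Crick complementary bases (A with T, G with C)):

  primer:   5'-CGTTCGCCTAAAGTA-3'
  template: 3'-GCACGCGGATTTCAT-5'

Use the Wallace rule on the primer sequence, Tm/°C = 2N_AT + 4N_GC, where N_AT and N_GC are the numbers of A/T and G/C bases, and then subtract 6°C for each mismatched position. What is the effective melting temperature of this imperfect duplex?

38°C

Primer base counts: A=4, T=4, G=3, C=4 → A+T=8, G+C=7
Perfect-match Tm = 2(8) + 4(7) = 16 + 28 = 44°C
Mismatches (positions where the bases are not complementary): 1 (at position 4)
Effective Tm = 44 − 1×6 = 44 − 6 = 38°C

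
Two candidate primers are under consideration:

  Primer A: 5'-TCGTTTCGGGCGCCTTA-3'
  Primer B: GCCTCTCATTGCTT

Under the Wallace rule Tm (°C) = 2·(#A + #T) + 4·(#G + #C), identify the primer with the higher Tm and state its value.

Primer A, 54°C

Primer A: A+T=7, G+C=10 → Tm = 2(7)+4(10) = 54°C
Primer B: A+T=7, G+C=7 → Tm = 2(7)+4(7) = 42°C
54°C vs 42°C → primer A is higher.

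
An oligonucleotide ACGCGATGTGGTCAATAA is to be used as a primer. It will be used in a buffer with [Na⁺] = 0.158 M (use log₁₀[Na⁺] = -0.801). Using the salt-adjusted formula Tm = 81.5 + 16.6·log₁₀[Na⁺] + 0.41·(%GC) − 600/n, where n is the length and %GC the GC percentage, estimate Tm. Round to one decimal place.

Length n = 18. Base counts: T=4, C=3, G=5, A=6
G+C = 8, so %GC = 8/18 × 100 = 44.444%
Salt term: 16.6 × (-0.801) = -13.297
GC term: 0.41 × 44.444 = 18.222; length term: −600/18 = −33.333
Tm = 81.5 + (-13.297) + 18.222 − 33.333 = 53.092 → 53.1°C

53.1°C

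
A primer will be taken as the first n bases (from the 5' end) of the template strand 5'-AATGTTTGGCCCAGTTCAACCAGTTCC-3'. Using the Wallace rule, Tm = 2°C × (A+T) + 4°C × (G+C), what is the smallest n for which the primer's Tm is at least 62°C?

n = 21

First 20 bases: AATGTTTGGCCCAGTTCAAC → Tm = 58°C (< 62°C)
First 21 bases: AATGTTTGGCCCAGTTCAACC → Tm = 62°C (≥ 62°C)
Since every base adds ≥2°C, Tm only increases with n, so the threshold is first crossed at n = 21.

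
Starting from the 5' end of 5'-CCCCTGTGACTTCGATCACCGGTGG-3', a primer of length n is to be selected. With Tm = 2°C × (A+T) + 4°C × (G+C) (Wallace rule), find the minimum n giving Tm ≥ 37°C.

n = 12

First 11 bases: CCCCTGTGACT → Tm = 36°C (< 37°C)
First 12 bases: CCCCTGTGACTT → Tm = 38°C (≥ 37°C)
Each additional base adds 2°C (A/T) or 4°C (G/C), so Tm is non-decreasing in n; n = 12 is the first length to reach 37°C.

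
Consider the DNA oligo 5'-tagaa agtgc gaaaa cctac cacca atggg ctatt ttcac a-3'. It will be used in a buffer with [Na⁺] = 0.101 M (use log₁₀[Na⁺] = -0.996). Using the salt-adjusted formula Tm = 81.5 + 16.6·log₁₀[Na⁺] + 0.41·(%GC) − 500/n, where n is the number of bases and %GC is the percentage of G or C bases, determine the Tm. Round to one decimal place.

Length n = 41. G=7, C=10, T=9, A=15
G+C = 17, so %GC = 17/41 × 100 = 41.463%
Salt term: 16.6 × (-0.996) = -16.534
GC term: 0.41 × 41.463 = 17; length term: −500/41 = −12.195
Tm = 81.5 + (-16.534) + 17 − 12.195 = 69.771 → 69.8°C

69.8°C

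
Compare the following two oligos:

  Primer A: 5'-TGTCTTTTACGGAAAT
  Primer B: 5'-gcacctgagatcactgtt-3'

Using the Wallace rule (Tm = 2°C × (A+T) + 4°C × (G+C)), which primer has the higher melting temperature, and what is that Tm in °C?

Primer A: A+T=11, G+C=5 → Tm = 2(11)+4(5) = 42°C
Primer B: A+T=9, G+C=9 → Tm = 2(9)+4(9) = 54°C
42°C vs 54°C → primer B is higher.

Primer B, 54°C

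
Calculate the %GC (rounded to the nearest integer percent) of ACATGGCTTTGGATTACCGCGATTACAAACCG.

Counting bases: C=8, A=9, G=7, T=8
G+C = 7 + 8 = 15 out of 32 bases
%GC = 15/32 × 100 = 46.88% ≈ 47%

47%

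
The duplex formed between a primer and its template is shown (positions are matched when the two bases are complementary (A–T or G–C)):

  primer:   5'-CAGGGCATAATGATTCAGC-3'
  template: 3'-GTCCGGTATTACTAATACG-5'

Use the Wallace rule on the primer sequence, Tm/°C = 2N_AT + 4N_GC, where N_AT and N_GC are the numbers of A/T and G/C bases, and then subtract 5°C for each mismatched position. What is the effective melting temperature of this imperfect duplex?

Primer base counts: A=6, T=4, G=5, C=4 → A+T=10, G+C=9
Perfect-match Tm = 2(10) + 4(9) = 20 + 36 = 56°C
Mismatches (positions where the bases are not complementary): 3 (at positions 5, 16, 17)
Effective Tm = 56 − 3×5 = 56 − 15 = 41°C

41°C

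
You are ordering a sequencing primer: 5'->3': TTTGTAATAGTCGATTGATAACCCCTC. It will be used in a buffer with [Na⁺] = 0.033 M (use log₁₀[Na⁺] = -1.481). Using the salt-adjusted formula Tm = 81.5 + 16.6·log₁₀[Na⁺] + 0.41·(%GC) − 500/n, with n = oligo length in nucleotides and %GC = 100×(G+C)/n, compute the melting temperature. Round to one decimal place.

53.6°C

Length n = 27. Base counts: G=4, A=7, C=6, T=10
G+C = 10, so %GC = 10/27 × 100 = 37.037%
Salt term: 16.6 × (-1.481) = -24.585
GC term: 0.41 × 37.037 = 15.185; length term: −500/27 = −18.519
Tm = 81.5 + (-24.585) + 15.185 − 18.519 = 53.581 → 53.6°C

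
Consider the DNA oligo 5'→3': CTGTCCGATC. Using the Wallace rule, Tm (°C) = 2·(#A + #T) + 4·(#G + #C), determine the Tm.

Scanning the sequence gives G=2, A=1, T=3, C=4.
So N_AT = 4 and N_GC = 6.
Tm = 2×4 + 4×6 = 32°C

32°C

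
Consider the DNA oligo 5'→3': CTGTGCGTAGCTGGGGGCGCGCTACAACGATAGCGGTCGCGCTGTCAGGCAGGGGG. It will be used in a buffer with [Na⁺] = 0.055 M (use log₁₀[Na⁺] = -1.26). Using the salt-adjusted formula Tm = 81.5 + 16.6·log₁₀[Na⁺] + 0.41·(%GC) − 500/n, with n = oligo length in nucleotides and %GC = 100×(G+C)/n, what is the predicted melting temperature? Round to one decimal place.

80.2°C

Length n = 56. Counting bases: A=8, C=14, G=25, T=9
G+C = 39, so %GC = 39/56 × 100 = 69.643%
Salt term: 16.6 × (-1.26) = -20.916
GC term: 0.41 × 69.643 = 28.554; length term: −500/56 = −8.929
Tm = 81.5 + (-20.916) + 28.554 − 8.929 = 80.209 → 80.2°C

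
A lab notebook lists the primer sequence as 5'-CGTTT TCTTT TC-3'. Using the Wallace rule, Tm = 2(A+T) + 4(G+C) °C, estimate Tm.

C=3, T=8, A=0, G=1
AT pairs contribute 8, GC pairs contribute 4.
Tm = 2(8) + 4(4) = 16 + 16 = 32°C

32°C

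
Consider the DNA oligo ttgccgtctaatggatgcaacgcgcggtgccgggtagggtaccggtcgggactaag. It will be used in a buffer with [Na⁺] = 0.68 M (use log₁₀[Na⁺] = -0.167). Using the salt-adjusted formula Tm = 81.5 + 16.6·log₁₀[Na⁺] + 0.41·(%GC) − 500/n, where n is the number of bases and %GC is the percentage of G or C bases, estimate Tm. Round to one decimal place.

95.4°C

Length n = 56. Counting bases: C=13, A=10, G=22, T=11
G+C = 35, so %GC = 35/56 × 100 = 62.5%
Salt term: 16.6 × (-0.167) = -2.772
GC term: 0.41 × 62.5 = 25.625; length term: −500/56 = −8.929
Tm = 81.5 + (-2.772) + 25.625 − 8.929 = 95.424 → 95.4°C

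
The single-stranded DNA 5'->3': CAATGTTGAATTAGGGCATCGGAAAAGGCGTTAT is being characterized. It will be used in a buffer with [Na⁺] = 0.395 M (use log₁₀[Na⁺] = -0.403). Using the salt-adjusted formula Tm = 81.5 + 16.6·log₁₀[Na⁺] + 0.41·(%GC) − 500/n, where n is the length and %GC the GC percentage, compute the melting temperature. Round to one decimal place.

77.0°C

Length n = 34. Scanning the sequence gives C=4, T=9, G=10, A=11.
G+C = 14, so %GC = 14/34 × 100 = 41.176%
Salt term: 16.6 × (-0.403) = -6.69
GC term: 0.41 × 41.176 = 16.882; length term: −500/34 = −14.706
Tm = 81.5 + (-6.69) + 16.882 − 14.706 = 76.986 → 77.0°C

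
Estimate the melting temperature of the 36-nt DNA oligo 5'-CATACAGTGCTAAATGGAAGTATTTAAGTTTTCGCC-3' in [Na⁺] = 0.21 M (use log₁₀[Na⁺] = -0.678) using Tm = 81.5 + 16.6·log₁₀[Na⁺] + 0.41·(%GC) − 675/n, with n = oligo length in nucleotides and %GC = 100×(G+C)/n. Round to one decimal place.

66.3°C

Length n = 36. C=6, G=7, A=11, T=12
G+C = 13, so %GC = 13/36 × 100 = 36.111%
Salt term: 16.6 × (-0.678) = -11.255
GC term: 0.41 × 36.111 = 14.806; length term: −675/36 = −18.75
Tm = 81.5 + (-11.255) + 14.806 − 18.75 = 66.301 → 66.3°C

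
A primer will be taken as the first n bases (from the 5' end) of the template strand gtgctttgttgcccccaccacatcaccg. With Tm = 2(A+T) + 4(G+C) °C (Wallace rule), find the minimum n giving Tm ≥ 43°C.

First 13 bases: GTGCTTTGTTGCC → Tm = 40°C (< 43°C)
First 14 bases: GTGCTTTGTTGCCC → Tm = 44°C (≥ 43°C)
Each additional base adds 2°C (A/T) or 4°C (G/C), so Tm is non-decreasing in n; n = 14 is the first length to reach 43°C.

n = 14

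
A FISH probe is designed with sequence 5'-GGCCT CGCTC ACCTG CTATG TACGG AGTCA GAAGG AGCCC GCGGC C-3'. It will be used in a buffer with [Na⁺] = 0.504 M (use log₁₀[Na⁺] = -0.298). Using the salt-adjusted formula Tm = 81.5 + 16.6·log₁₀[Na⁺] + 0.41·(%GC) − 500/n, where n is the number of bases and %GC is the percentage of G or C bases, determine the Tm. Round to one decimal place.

Length n = 46. G=15, C=16, T=7, A=8
G+C = 31, so %GC = 31/46 × 100 = 67.391%
Salt term: 16.6 × (-0.298) = -4.947
GC term: 0.41 × 67.391 = 27.63; length term: −500/46 = −10.87
Tm = 81.5 + (-4.947) + 27.63 − 10.87 = 93.313 → 93.3°C

93.3°C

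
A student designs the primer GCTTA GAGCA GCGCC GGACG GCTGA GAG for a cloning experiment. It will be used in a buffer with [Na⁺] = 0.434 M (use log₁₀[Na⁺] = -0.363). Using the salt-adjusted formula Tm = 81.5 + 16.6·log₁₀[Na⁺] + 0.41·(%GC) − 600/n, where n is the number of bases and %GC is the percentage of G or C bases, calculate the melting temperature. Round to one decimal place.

81.9°C

Length n = 28. Base counts: C=7, A=6, T=3, G=12
G+C = 19, so %GC = 19/28 × 100 = 67.857%
Salt term: 16.6 × (-0.363) = -6.026
GC term: 0.41 × 67.857 = 27.821; length term: −600/28 = −21.429
Tm = 81.5 + (-6.026) + 27.821 − 21.429 = 81.866 → 81.9°C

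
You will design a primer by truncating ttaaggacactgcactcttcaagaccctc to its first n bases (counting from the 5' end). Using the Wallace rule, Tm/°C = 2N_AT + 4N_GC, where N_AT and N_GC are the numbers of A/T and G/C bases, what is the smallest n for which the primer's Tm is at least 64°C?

First 22 bases: TTAAGGACACTGCACTCTTCAA → Tm = 62°C (< 64°C)
First 23 bases: TTAAGGACACTGCACTCTTCAAG → Tm = 66°C (≥ 64°C)
Each additional base adds 2°C (A/T) or 4°C (G/C), so Tm is non-decreasing in n; n = 23 is the first length to reach 64°C.

n = 23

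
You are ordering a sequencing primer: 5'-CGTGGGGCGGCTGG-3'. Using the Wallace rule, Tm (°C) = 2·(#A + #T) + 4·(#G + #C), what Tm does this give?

52°C

Scanning the sequence gives T=2, C=3, G=9, A=0.
AT pairs contribute 2, GC pairs contribute 12.
Tm = 2×2 + 4×12 = 52°C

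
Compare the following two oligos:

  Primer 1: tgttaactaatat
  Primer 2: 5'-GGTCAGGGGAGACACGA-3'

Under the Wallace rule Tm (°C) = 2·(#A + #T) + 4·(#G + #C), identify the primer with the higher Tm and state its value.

Primer 1: A+T=11, G+C=2 → Tm = 2(11)+4(2) = 30°C
Primer 2: A+T=6, G+C=11 → Tm = 2(6)+4(11) = 56°C
30°C vs 56°C → primer 2 is higher.

Primer 2, 56°C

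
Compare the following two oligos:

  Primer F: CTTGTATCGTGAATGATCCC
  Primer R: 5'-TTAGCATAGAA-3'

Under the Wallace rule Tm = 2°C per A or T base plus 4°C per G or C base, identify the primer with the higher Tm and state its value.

Primer F: A+T=11, G+C=9 → Tm = 2(11)+4(9) = 58°C
Primer R: A+T=8, G+C=3 → Tm = 2(8)+4(3) = 28°C
58°C vs 28°C → primer F is higher.

Primer F, 58°C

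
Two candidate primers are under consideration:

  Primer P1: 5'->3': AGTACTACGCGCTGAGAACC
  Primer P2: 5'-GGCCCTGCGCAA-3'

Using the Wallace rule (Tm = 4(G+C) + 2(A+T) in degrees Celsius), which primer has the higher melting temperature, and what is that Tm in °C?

Primer P1: A+T=9, G+C=11 → Tm = 2(9)+4(11) = 62°C
Primer P2: A+T=3, G+C=9 → Tm = 2(3)+4(9) = 42°C
62°C vs 42°C → primer P1 is higher.

Primer P1, 62°C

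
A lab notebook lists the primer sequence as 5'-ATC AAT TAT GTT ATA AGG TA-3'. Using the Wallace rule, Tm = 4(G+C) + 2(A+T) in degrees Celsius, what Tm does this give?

Scanning the sequence gives C=1, A=8, G=3, T=8.
So N_AT = 16 and N_GC = 4.
Tm = 2×16 + 4×4 = 48°C

48°C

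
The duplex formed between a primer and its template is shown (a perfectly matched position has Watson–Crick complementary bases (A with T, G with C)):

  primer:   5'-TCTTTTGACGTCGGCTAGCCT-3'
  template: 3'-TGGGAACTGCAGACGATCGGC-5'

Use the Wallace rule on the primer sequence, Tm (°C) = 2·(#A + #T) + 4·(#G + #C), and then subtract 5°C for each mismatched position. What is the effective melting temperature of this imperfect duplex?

Primer base counts: A=2, T=8, G=5, C=6 → A+T=10, G+C=11
Perfect-match Tm = 2(10) + 4(11) = 20 + 44 = 64°C
Mismatches (positions where the bases are not complementary): 5 (at positions 1, 3, 4, 13, 21)
Effective Tm = 64 − 5×5 = 64 − 25 = 39°C

39°C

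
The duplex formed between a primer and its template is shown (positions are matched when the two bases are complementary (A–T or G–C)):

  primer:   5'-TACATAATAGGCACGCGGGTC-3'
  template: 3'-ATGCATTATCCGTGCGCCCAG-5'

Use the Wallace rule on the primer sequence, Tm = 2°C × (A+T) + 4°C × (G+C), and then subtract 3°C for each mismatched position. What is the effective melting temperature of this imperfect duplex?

Primer base counts: A=6, T=4, G=6, C=5 → A+T=10, G+C=11
Perfect-match Tm = 2(10) + 4(11) = 20 + 44 = 64°C
Mismatches (positions where the bases are not complementary): 1 (at position 4)
Effective Tm = 64 − 1×3 = 64 − 3 = 61°C

61°C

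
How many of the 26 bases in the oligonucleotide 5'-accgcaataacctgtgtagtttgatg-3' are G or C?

Counting bases: T=8, C=5, G=6, A=7
G+C = 6 + 5 = 11

11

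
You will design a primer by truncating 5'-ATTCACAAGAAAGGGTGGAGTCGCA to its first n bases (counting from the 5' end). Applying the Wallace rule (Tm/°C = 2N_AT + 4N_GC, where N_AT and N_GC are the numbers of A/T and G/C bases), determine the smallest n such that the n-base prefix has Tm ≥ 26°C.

First 9 bases: ATTCACAAG → Tm = 24°C (< 26°C)
First 10 bases: ATTCACAAGA → Tm = 26°C (≥ 26°C)
Each additional base adds 2°C (A/T) or 4°C (G/C), so Tm is non-decreasing in n; n = 10 is the first length to reach 26°C.

n = 10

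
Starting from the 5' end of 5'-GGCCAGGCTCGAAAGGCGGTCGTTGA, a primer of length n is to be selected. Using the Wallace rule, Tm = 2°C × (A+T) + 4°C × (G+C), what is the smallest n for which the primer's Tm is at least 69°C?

First 20 bases: GGCCAGGCTCGAAAGGCGGT → Tm = 68°C (< 69°C)
First 21 bases: GGCCAGGCTCGAAAGGCGGTC → Tm = 72°C (≥ 69°C)
Since every base adds ≥2°C, Tm only increases with n, so the threshold is first crossed at n = 21.

n = 21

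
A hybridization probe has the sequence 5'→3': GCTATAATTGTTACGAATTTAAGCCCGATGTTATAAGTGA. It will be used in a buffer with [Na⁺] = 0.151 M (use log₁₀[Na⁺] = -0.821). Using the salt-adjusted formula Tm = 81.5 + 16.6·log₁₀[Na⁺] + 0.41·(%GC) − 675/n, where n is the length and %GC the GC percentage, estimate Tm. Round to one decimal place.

64.3°C

Length n = 40. Counting bases: G=8, A=13, T=14, C=5
G+C = 13, so %GC = 13/40 × 100 = 32.5%
Salt term: 16.6 × (-0.821) = -13.629
GC term: 0.41 × 32.5 = 13.325; length term: −675/40 = −16.875
Tm = 81.5 + (-13.629) + 13.325 − 16.875 = 64.321 → 64.3°C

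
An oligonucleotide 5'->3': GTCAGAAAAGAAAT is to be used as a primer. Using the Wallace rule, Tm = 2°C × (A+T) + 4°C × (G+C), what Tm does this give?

T=2, G=3, A=8, C=1
AT pairs contribute 10, GC pairs contribute 4.
Tm = 2(10) + 4(4) = 20 + 16 = 36°C

36°C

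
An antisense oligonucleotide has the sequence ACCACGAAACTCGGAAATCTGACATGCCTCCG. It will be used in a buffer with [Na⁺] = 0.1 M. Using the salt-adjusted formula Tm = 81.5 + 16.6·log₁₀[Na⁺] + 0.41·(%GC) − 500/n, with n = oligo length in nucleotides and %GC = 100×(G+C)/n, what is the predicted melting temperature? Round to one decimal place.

Length n = 32. A=10, T=5, C=11, G=6
G+C = 17, so %GC = 17/32 × 100 = 53.125%
Salt term: 16.6 × (-1) = -16.6
GC term: 0.41 × 53.125 = 21.781; length term: −500/32 = −15.625
Tm = 81.5 + (-16.6) + 21.781 − 15.625 = 71.056 → 71.1°C

71.1°C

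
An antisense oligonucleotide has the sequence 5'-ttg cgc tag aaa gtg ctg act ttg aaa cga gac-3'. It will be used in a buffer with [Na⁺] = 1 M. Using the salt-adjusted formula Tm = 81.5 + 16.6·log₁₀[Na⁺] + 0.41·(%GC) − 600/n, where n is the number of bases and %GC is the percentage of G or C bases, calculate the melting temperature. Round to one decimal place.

82.0°C

Length n = 33. Scanning the sequence gives A=10, T=8, G=9, C=6.
G+C = 15, so %GC = 15/33 × 100 = 45.455%
Salt term: 16.6 × (0) = 0
GC term: 0.41 × 45.455 = 18.637; length term: −600/33 = −18.182
Tm = 81.5 + (0) + 18.637 − 18.182 = 81.955 → 82.0°C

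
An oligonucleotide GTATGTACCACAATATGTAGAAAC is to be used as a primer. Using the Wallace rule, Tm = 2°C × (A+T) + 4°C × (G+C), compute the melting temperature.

Scanning the sequence gives G=4, T=6, A=10, C=4.
AT pairs contribute 16, GC pairs contribute 8.
Tm = 4·8 + 2·16 = 32 + 32 = 64°C

64°C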